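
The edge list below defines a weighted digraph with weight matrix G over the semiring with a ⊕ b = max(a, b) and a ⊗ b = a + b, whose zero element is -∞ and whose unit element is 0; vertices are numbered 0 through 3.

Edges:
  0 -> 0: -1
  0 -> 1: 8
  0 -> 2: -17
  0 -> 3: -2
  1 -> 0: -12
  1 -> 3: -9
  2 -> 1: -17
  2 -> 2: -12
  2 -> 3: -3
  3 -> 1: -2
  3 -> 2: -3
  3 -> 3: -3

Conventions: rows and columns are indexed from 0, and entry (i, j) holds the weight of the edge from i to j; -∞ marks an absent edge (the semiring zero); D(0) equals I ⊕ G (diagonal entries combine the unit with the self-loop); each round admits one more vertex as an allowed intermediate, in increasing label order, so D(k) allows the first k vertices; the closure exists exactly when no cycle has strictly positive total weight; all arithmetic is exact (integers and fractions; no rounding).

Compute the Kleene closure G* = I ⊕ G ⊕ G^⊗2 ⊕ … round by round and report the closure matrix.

D(0):
  [0, 8, -17, -2]
  [-12, 0, -∞, -9]
  [-∞, -17, 0, -3]
  [-∞, -2, -3, 0]
D(1):
  [0, 8, -17, -2]
  [-12, 0, -29, -9]
  [-∞, -17, 0, -3]
  [-∞, -2, -3, 0]
D(2):
  [0, 8, -17, -1]
  [-12, 0, -29, -9]
  [-29, -17, 0, -3]
  [-14, -2, -3, 0]
D(3):
  [0, 8, -17, -1]
  [-12, 0, -29, -9]
  [-29, -17, 0, -3]
  [-14, -2, -3, 0]
D(4):
  [0, 8, -4, -1]
  [-12, 0, -12, -9]
  [-17, -5, 0, -3]
  [-14, -2, -3, 0]
Answer: G* = [[0, 8, -4, -1], [-12, 0, -12, -9], [-17, -5, 0, -3], [-14, -2, -3, 0]]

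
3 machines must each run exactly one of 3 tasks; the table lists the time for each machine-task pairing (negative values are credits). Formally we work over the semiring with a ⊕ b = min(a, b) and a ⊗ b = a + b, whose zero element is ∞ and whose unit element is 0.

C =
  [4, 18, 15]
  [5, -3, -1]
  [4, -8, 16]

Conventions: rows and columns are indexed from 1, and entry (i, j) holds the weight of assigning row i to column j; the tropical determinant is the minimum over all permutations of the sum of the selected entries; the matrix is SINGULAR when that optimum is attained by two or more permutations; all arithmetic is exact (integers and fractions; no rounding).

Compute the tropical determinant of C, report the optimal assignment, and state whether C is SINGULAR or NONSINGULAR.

σ = (1, 2, 3): 4 + (-3) + 16 = 17
σ = (1, 3, 2): 4 + (-1) + (-8) = -5
σ = (2, 1, 3): 18 + 5 + 16 = 39
σ = (2, 3, 1): 18 + (-1) + 4 = 21
σ = (3, 1, 2): 15 + 5 + (-8) = 12
σ = (3, 2, 1): 15 + (-3) + 4 = 16
Optimal value attained by: σ = (1, 3, 2).
Answer: det⊕(C) = -5; verdict: NONSINGULAR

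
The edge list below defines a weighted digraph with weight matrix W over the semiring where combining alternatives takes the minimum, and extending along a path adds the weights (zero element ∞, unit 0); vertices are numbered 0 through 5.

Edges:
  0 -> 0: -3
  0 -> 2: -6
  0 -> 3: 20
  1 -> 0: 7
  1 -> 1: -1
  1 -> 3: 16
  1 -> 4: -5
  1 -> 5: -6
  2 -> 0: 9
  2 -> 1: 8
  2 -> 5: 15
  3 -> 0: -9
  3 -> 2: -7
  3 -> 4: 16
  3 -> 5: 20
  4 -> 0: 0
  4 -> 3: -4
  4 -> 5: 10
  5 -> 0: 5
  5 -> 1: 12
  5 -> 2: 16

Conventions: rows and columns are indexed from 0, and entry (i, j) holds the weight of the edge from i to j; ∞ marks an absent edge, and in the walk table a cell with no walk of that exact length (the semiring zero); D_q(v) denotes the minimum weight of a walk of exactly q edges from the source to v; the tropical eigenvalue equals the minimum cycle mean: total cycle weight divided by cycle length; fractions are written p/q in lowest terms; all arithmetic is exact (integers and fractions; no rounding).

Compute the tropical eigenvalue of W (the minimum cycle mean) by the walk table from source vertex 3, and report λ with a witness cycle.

q=0: [∞, ∞, ∞, 0, ∞, ∞]
q=1: [-9, ∞, -7, ∞, 16, 20]
q=2: [-12, 1, -15, 11, ∞, 8]
q=3: [-15, -7, -18, 8, -4, -5]
q=4: [-18, -10, -21, -8, -12, -13]
q=5: [-21, -13, -24, -16, -15, -16]
q=6: [-25, -16, -27, -19, -18, -19]
Optimal cycle mean attained by: cycle 0->2->1->4->3->0, total (-6) + 8 + (-5) + (-4) + (-9), length 5.
Answer: λ = -16/5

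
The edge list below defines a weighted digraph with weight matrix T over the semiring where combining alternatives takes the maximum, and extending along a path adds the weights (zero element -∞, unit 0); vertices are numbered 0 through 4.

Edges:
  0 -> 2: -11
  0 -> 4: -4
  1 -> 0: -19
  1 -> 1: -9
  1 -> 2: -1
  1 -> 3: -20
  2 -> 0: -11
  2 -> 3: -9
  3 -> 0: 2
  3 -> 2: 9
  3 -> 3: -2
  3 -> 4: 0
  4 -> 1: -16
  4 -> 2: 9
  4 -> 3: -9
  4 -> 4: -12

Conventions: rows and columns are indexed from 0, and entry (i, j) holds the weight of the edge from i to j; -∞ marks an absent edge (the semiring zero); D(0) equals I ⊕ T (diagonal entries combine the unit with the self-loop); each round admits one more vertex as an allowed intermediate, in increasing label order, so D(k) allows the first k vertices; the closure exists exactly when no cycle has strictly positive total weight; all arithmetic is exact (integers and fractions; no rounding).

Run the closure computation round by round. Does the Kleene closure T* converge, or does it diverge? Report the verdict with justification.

D(0):
  [0, -∞, -11, -∞, -4]
  [-19, 0, -1, -20, -∞]
  [-11, -∞, 0, -9, -∞]
  [2, -∞, 9, 0, 0]
  [-∞, -16, 9, -9, 0]
D(1):
  [0, -∞, -11, -∞, -4]
  [-19, 0, -1, -20, -23]
  [-11, -∞, 0, -9, -15]
  [2, -∞, 9, 0, 0]
  [-∞, -16, 9, -9, 0]
D(2):
  [0, -∞, -11, -∞, -4]
  [-19, 0, -1, -20, -23]
  [-11, -∞, 0, -9, -15]
  [2, -∞, 9, 0, 0]
  [-35, -16, 9, -9, 0]
D(3):
  [0, -∞, -11, -20, -4]
  [-12, 0, -1, -10, -16]
  [-11, -∞, 0, -9, -15]
  [2, -∞, 9, 0, 0]
  [-2, -16, 9, 0, 0]
D(4):
  [0, -∞, -11, -20, -4]
  [-8, 0, -1, -10, -10]
  [-7, -∞, 0, -9, -9]
  [2, -∞, 9, 0, 0]
  [2, -16, 9, 0, 0]
D(5):
  [0, -20, 5, -4, -4]
  [-8, 0, -1, -10, -10]
  [-7, -25, 0, -9, -9]
  [2, -16, 9, 0, 0]
  [2, -16, 9, 0, 0]
Key observation: every diagonal entry stays at the unit through all rounds, so no improving cycle exists.
Answer: CONVERGES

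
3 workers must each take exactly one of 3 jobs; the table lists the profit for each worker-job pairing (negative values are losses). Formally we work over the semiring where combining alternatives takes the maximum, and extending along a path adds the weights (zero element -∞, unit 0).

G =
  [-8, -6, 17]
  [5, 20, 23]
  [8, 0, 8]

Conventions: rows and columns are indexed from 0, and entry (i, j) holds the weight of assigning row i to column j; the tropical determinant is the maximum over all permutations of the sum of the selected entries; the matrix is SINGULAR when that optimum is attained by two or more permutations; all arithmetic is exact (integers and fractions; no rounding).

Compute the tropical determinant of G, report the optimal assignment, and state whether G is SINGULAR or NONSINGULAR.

σ = (0, 1, 2): (-8) + 20 + 8 = 20
σ = (0, 2, 1): (-8) + 23 + 0 = 15
σ = (1, 0, 2): (-6) + 5 + 8 = 7
σ = (1, 2, 0): (-6) + 23 + 8 = 25
σ = (2, 0, 1): 17 + 5 + 0 = 22
σ = (2, 1, 0): 17 + 20 + 8 = 45
Optimal value attained by: σ = (2, 1, 0).
Answer: det⊕(G) = 45; verdict: NONSINGULAR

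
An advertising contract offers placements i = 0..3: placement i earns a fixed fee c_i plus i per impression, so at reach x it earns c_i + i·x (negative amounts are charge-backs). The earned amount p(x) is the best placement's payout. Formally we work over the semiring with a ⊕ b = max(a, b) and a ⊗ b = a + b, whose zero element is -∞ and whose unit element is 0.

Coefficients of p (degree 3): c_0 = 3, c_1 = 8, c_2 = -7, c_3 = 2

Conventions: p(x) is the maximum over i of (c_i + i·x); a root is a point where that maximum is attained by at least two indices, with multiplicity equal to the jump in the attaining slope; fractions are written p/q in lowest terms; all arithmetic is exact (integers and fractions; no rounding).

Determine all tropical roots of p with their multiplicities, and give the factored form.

hull edge (i=0, c=3) to (i=1, c=8): slope 5, span 1
hull edge (i=1, c=8) to (i=3, c=2): slope -3, span 2
Factored form: p(x) = 2 ⊗ (x ⊕ (-5)) ⊗ (x ⊕ 3) ⊗ (x ⊕ 3)
Answer: roots = -5 (mult 1), 3 (mult 2)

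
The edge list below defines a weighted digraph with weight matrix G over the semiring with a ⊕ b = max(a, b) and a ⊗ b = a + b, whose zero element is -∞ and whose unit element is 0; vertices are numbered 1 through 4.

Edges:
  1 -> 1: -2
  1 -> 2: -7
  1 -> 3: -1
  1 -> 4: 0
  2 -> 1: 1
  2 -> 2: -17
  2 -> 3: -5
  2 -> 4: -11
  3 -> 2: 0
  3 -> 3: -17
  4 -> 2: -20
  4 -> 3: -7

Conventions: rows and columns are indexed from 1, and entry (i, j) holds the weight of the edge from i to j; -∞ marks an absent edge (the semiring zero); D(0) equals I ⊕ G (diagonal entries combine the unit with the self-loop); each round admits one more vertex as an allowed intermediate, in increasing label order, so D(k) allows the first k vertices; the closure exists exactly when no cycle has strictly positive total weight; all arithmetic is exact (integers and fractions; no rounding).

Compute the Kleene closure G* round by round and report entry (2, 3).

D(0):
  [0, -7, -1, 0]
  [1, 0, -5, -11]
  [-∞, 0, 0, -∞]
  [-∞, -20, -7, 0]
D(1):
  [0, -7, -1, 0]
  [1, 0, 0, 1]
  [-∞, 0, 0, -∞]
  [-∞, -20, -7, 0]
D(2):
  [0, -7, -1, 0]
  [1, 0, 0, 1]
  [1, 0, 0, 1]
  [-19, -20, -7, 0]
D(3):
  [0, -1, -1, 0]
  [1, 0, 0, 1]
  [1, 0, 0, 1]
  [-6, -7, -7, 0]
D(4):
  [0, -1, -1, 0]
  [1, 0, 0, 1]
  [1, 0, 0, 1]
  [-6, -7, -7, 0]
Answer: G*[2][3] = 0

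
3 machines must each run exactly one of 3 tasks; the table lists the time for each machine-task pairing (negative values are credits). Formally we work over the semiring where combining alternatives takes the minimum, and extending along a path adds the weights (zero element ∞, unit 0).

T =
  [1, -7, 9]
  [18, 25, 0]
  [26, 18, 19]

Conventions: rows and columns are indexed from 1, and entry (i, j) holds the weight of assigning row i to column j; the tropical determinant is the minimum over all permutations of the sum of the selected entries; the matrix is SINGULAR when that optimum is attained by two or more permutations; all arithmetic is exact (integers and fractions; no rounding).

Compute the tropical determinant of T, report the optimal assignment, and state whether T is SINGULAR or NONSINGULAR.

σ = (1, 2, 3): 1 + 25 + 19 = 45
σ = (1, 3, 2): 1 + 0 + 18 = 19
σ = (2, 1, 3): (-7) + 18 + 19 = 30
σ = (2, 3, 1): (-7) + 0 + 26 = 19
σ = (3, 1, 2): 9 + 18 + 18 = 45
σ = (3, 2, 1): 9 + 25 + 26 = 60
Optimal value attained by: σ = (1, 3, 2).
Answer: det⊕(T) = 19; verdict: SINGULAR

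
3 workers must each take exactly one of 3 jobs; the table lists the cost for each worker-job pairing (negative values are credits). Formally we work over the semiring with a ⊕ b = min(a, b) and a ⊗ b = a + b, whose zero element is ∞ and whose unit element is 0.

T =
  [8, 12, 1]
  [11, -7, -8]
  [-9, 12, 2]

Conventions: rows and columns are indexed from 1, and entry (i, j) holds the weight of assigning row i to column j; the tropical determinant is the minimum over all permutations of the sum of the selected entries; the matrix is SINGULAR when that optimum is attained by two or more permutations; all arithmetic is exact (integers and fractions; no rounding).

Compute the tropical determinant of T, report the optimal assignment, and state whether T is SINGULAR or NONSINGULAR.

σ = (1, 2, 3): 8 + (-7) + 2 = 3
σ = (1, 3, 2): 8 + (-8) + 12 = 12
σ = (2, 1, 3): 12 + 11 + 2 = 25
σ = (2, 3, 1): 12 + (-8) + (-9) = -5
σ = (3, 1, 2): 1 + 11 + 12 = 24
σ = (3, 2, 1): 1 + (-7) + (-9) = -15
Optimal value attained by: σ = (3, 2, 1).
Answer: det⊕(T) = -15; verdict: NONSINGULAR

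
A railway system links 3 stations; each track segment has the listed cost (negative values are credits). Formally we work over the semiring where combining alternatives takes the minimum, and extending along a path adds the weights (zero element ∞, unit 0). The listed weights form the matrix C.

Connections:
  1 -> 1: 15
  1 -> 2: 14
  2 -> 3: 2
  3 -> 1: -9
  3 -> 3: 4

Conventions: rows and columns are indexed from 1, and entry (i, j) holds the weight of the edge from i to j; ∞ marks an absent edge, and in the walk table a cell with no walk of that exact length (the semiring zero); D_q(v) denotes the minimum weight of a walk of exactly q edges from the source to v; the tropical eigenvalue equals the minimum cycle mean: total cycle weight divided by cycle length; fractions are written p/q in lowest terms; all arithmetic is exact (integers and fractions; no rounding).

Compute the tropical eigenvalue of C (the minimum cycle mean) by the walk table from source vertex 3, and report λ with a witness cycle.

q=0: [∞, ∞, 0]
q=1: [-9, ∞, 4]
q=2: [-5, 5, 8]
q=3: [-1, 9, 7]
Optimal cycle mean attained by: cycle 1->2->3->1, total 14 + 2 + (-9), length 3.
Answer: λ = 7/3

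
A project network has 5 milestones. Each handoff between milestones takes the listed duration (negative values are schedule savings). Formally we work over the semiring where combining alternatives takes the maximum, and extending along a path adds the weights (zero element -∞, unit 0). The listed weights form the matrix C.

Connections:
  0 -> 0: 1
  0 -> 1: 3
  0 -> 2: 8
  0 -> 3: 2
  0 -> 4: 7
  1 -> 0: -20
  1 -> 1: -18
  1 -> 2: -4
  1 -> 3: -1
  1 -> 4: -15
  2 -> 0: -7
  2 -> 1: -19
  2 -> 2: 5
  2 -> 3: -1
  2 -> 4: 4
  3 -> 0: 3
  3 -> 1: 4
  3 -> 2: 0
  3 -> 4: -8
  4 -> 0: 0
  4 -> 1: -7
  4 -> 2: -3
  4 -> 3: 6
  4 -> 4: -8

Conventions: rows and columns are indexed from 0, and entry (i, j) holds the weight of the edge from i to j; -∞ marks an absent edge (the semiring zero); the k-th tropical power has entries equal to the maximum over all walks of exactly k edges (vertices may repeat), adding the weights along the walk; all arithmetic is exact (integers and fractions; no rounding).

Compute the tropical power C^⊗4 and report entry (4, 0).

C^⊗2:
  [7, 6, 13, 13, 12]
  [2, 3, 1, -5, 0]
  [4, 3, 10, 10, 9]
  [4, 6, 11, 5, 10]
  [9, 10, 8, 2, 7]
C^⊗3:
  [16, 17, 18, 18, 17]
  [3, 5, 10, 6, 9]
  [13, 14, 15, 15, 14]
  [10, 9, 16, 16, 15]
  [10, 12, 17, 13, 16]
C^⊗4:
  [21, 22, 24, 23, 23]
  [9, 10, 15, 15, 14]
  [18, 19, 21, 20, 20]
  [19, 20, 21, 21, 20]
  [16, 17, 22, 22, 21]
Key observation: the optimum is the walk 4->0->4->3->0, with weight 0 + 7 + 6 + 3 = 16.
Optimal value attained by: walk 4->0->4->3->0.
Answer: (C^⊗4)[4][0] = 16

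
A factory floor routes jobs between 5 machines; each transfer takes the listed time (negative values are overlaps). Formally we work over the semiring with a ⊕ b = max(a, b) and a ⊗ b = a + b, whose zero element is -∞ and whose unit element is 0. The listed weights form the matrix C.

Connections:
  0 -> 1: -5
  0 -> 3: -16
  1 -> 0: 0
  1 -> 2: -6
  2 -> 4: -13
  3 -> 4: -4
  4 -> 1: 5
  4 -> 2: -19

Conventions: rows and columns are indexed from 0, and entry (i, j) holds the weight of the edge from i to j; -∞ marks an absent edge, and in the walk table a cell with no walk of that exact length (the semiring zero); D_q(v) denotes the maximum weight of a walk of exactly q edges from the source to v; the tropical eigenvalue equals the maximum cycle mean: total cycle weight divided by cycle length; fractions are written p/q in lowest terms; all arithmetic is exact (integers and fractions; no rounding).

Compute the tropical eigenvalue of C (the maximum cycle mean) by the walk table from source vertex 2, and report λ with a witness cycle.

q=0: [-∞, -∞, 0, -∞, -∞]
q=1: [-∞, -∞, -∞, -∞, -13]
q=2: [-∞, -8, -32, -∞, -∞]
q=3: [-8, -∞, -14, -∞, -45]
q=4: [-∞, -13, -64, -24, -27]
q=5: [-13, -22, -19, -∞, -28]
Optimal cycle mean attained by: cycle 0->1->0, total (-5) + 0, length 2.
Answer: λ = -5/2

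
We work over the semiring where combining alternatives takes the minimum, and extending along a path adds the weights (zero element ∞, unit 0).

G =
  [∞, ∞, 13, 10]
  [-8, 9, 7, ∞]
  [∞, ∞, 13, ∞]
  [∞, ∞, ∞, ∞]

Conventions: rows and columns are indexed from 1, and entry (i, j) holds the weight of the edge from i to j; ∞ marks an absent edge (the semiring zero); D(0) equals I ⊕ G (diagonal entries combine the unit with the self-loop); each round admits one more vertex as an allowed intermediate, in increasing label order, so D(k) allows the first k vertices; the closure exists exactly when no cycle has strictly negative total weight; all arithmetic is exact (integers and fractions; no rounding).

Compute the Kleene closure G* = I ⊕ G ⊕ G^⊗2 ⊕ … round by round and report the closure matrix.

D(0):
  [0, ∞, 13, 10]
  [-8, 0, 7, ∞]
  [∞, ∞, 0, ∞]
  [∞, ∞, ∞, 0]
D(1):
  [0, ∞, 13, 10]
  [-8, 0, 5, 2]
  [∞, ∞, 0, ∞]
  [∞, ∞, ∞, 0]
D(2):
  [0, ∞, 13, 10]
  [-8, 0, 5, 2]
  [∞, ∞, 0, ∞]
  [∞, ∞, ∞, 0]
D(3):
  [0, ∞, 13, 10]
  [-8, 0, 5, 2]
  [∞, ∞, 0, ∞]
  [∞, ∞, ∞, 0]
D(4):
  [0, ∞, 13, 10]
  [-8, 0, 5, 2]
  [∞, ∞, 0, ∞]
  [∞, ∞, ∞, 0]
Answer: G* = [[0, ∞, 13, 10], [-8, 0, 5, 2], [∞, ∞, 0, ∞], [∞, ∞, ∞, 0]]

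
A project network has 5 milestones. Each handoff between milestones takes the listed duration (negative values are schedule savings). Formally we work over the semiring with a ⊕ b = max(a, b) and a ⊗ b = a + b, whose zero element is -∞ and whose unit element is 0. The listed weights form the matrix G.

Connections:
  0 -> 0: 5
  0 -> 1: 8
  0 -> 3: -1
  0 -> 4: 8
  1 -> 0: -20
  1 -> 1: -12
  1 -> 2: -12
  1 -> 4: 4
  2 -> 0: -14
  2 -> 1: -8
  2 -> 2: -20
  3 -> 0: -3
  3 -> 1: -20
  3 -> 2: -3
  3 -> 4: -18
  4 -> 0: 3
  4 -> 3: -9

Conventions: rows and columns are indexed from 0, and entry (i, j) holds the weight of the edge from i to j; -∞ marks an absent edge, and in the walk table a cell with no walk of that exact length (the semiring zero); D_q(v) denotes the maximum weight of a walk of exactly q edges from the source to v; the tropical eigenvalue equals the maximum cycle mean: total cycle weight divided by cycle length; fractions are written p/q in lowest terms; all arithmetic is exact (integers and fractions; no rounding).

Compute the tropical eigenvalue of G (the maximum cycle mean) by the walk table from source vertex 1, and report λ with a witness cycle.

q=0: [-∞, 0, -∞, -∞, -∞]
q=1: [-20, -12, -12, -∞, 4]
q=2: [7, -12, -24, -5, -8]
q=3: [12, 15, -8, 6, 15]
q=4: [18, 20, 3, 11, 20]
q=5: [23, 26, 8, 17, 26]
Optimal cycle mean attained by: cycle 0->4->0, total 8 + 3, length 2.
Answer: λ = 11/2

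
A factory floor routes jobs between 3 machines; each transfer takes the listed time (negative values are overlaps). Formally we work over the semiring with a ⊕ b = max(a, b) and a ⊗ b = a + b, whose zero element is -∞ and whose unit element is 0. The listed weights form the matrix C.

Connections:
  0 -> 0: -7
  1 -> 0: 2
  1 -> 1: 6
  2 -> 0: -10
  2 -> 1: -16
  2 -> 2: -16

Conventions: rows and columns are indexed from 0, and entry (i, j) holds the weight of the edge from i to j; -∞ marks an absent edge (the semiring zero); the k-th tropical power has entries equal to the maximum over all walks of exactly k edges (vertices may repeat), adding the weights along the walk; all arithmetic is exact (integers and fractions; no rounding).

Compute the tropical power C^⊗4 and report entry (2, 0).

C^⊗2:
  [-14, -∞, -∞]
  [8, 12, -∞]
  [-14, -10, -32]
C^⊗3:
  [-21, -∞, -∞]
  [14, 18, -∞]
  [-8, -4, -48]
C^⊗4:
  [-28, -∞, -∞]
  [20, 24, -∞]
  [-2, 2, -64]
Key observation: the optimum is the walk 2->1->1->1->0, with weight (-16) + 6 + 6 + 2 = -2.
Optimal value attained by: walk 2->1->1->1->0.
Answer: (C^⊗4)[2][0] = -2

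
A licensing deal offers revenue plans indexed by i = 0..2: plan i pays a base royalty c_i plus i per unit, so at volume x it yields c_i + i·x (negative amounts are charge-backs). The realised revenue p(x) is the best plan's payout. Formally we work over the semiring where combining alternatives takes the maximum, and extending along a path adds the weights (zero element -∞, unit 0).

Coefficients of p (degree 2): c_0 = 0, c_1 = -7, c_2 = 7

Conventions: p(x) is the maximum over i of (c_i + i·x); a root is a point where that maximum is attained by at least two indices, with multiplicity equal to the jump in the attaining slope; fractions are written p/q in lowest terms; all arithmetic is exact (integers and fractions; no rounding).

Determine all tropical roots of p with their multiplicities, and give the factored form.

hull edge (i=0, c=0) to (i=2, c=7): slope 7/2, span 2
Factored form: p(x) = 7 ⊗ (x ⊕ (-7/2)) ⊗ (x ⊕ (-7/2))
Answer: roots = -7/2 (mult 2)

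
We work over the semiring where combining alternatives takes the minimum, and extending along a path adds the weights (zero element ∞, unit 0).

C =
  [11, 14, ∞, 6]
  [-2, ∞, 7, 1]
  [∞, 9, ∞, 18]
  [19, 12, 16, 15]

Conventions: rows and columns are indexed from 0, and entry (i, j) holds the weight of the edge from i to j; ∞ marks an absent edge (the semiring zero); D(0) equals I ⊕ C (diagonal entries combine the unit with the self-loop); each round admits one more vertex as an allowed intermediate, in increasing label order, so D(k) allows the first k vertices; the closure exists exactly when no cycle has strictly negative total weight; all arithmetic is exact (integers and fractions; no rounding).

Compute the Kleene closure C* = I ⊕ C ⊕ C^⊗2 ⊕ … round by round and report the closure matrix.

D(0):
  [0, 14, ∞, 6]
  [-2, 0, 7, 1]
  [∞, 9, 0, 18]
  [19, 12, 16, 0]
D(1):
  [0, 14, ∞, 6]
  [-2, 0, 7, 1]
  [∞, 9, 0, 18]
  [19, 12, 16, 0]
D(2):
  [0, 14, 21, 6]
  [-2, 0, 7, 1]
  [7, 9, 0, 10]
  [10, 12, 16, 0]
D(3):
  [0, 14, 21, 6]
  [-2, 0, 7, 1]
  [7, 9, 0, 10]
  [10, 12, 16, 0]
D(4):
  [0, 14, 21, 6]
  [-2, 0, 7, 1]
  [7, 9, 0, 10]
  [10, 12, 16, 0]
Answer: C* = [[0, 14, 21, 6], [-2, 0, 7, 1], [7, 9, 0, 10], [10, 12, 16, 0]]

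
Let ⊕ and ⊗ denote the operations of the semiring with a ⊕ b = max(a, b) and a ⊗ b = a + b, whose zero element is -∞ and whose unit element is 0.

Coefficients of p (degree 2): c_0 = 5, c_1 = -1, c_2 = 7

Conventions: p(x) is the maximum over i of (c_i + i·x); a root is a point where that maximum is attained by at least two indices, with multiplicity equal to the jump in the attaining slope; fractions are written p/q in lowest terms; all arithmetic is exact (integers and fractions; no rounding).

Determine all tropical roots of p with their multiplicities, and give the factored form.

hull edge (i=0, c=5) to (i=2, c=7): slope 1, span 2
Factored form: p(x) = 7 ⊗ (x ⊕ (-1)) ⊗ (x ⊕ (-1))
Answer: roots = -1 (mult 2)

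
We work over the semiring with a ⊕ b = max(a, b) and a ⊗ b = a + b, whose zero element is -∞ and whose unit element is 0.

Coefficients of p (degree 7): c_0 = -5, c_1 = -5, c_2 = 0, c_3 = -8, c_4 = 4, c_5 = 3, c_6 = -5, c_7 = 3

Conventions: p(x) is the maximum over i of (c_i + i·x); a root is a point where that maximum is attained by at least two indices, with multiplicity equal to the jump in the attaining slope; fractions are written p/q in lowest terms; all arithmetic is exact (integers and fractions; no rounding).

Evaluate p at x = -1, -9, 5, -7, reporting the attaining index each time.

p(-1) = max(-5+0·(-1)=-5, -5+1·(-1)=-6, 0+2·(-1)=-2, -8+3·(-1)=-11, 4+4·(-1)=0, 3+5·(-1)=-2, -5+6·(-1)=-11, 3+7·(-1)=-4) = 0 (attained by i=4)
p(-9) = max(-5+0·(-9)=-5, -5+1·(-9)=-14, 0+2·(-9)=-18, -8+3·(-9)=-35, 4+4·(-9)=-32, 3+5·(-9)=-42, -5+6·(-9)=-59, 3+7·(-9)=-60) = -5 (attained by i=0)
p(5) = max(-5+0·5=-5, -5+1·5=0, 0+2·5=10, -8+3·5=7, 4+4·5=24, 3+5·5=28, -5+6·5=25, 3+7·5=38) = 38 (attained by i=7)
p(-7) = max(-5+0·(-7)=-5, -5+1·(-7)=-12, 0+2·(-7)=-14, -8+3·(-7)=-29, 4+4·(-7)=-24, 3+5·(-7)=-32, -5+6·(-7)=-47, 3+7·(-7)=-46) = -5 (attained by i=0)
Answer: p(-1) = 0; p(-9) = -5; p(5) = 38; p(-7) = -5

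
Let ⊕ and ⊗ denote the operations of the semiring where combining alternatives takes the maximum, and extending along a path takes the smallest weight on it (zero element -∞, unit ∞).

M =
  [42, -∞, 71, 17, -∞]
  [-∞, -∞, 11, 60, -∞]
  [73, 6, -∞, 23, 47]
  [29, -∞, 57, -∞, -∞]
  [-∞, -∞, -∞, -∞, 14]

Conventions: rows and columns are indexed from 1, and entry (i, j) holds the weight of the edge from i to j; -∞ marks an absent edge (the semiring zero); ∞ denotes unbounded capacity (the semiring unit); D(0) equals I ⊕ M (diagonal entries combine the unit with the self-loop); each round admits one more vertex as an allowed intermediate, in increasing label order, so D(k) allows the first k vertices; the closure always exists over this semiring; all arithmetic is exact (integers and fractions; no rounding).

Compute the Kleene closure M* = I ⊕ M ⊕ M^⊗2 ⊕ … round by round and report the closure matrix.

D(0):
  [∞, -∞, 71, 17, -∞]
  [-∞, ∞, 11, 60, -∞]
  [73, 6, ∞, 23, 47]
  [29, -∞, 57, ∞, -∞]
  [-∞, -∞, -∞, -∞, ∞]
D(1):
  [∞, -∞, 71, 17, -∞]
  [-∞, ∞, 11, 60, -∞]
  [73, 6, ∞, 23, 47]
  [29, -∞, 57, ∞, -∞]
  [-∞, -∞, -∞, -∞, ∞]
D(2):
  [∞, -∞, 71, 17, -∞]
  [-∞, ∞, 11, 60, -∞]
  [73, 6, ∞, 23, 47]
  [29, -∞, 57, ∞, -∞]
  [-∞, -∞, -∞, -∞, ∞]
D(3):
  [∞, 6, 71, 23, 47]
  [11, ∞, 11, 60, 11]
  [73, 6, ∞, 23, 47]
  [57, 6, 57, ∞, 47]
  [-∞, -∞, -∞, -∞, ∞]
D(4):
  [∞, 6, 71, 23, 47]
  [57, ∞, 57, 60, 47]
  [73, 6, ∞, 23, 47]
  [57, 6, 57, ∞, 47]
  [-∞, -∞, -∞, -∞, ∞]
D(5):
  [∞, 6, 71, 23, 47]
  [57, ∞, 57, 60, 47]
  [73, 6, ∞, 23, 47]
  [57, 6, 57, ∞, 47]
  [-∞, -∞, -∞, -∞, ∞]
Answer: M* = [[∞, 6, 71, 23, 47], [57, ∞, 57, 60, 47], [73, 6, ∞, 23, 47], [57, 6, 57, ∞, 47], [-∞, -∞, -∞, -∞, ∞]]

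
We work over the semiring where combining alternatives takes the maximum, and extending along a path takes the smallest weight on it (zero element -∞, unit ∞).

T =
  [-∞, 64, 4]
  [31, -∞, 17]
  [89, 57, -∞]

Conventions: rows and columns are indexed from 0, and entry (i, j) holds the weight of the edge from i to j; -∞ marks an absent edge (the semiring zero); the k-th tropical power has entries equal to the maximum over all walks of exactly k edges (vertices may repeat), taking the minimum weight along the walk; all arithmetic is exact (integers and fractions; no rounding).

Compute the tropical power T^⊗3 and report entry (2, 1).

T^⊗2:
  [31, 4, 17]
  [17, 31, 4]
  [31, 64, 17]
T^⊗3:
  [17, 31, 4]
  [31, 17, 17]
  [31, 31, 17]
Key observation: the optimum is the walk 2->1->0->1, with weight 57 min 31 min 64 = 31.
Optimal value attained by: walk 2->1->0->1.
Answer: (T^⊗3)[2][1] = 31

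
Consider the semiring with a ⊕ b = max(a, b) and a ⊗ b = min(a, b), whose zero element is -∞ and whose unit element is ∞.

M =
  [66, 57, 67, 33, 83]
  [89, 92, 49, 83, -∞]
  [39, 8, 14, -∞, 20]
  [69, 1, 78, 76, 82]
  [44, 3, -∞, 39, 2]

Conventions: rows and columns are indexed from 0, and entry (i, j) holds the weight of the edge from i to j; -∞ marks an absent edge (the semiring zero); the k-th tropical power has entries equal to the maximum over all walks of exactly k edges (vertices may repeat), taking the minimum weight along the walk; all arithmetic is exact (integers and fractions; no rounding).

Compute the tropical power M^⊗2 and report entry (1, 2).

M^⊗2:
  [66, 57, 66, 57, 66]
  [89, 92, 78, 83, 83]
  [39, 39, 39, 33, 39]
  [69, 57, 76, 76, 76]
  [44, 44, 44, 39, 44]
Key observation: the optimum is the walk 1->3->2, with weight 83 min 78 = 78.
Optimal value attained by: walk 1->3->2.
Answer: (M^⊗2)[1][2] = 78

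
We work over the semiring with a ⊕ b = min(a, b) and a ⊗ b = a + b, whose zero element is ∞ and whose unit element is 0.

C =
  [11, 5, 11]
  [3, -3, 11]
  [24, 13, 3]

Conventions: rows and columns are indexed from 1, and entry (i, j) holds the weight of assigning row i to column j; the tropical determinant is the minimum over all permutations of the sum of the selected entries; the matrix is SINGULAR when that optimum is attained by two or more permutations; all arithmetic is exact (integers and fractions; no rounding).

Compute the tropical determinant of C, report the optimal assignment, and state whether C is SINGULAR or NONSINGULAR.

σ = (1, 2, 3): 11 + (-3) + 3 = 11
σ = (1, 3, 2): 11 + 11 + 13 = 35
σ = (2, 1, 3): 5 + 3 + 3 = 11
σ = (2, 3, 1): 5 + 11 + 24 = 40
σ = (3, 1, 2): 11 + 3 + 13 = 27
σ = (3, 2, 1): 11 + (-3) + 24 = 32
Optimal value attained by: σ = (1, 2, 3).
Answer: det⊕(C) = 11; verdict: SINGULAR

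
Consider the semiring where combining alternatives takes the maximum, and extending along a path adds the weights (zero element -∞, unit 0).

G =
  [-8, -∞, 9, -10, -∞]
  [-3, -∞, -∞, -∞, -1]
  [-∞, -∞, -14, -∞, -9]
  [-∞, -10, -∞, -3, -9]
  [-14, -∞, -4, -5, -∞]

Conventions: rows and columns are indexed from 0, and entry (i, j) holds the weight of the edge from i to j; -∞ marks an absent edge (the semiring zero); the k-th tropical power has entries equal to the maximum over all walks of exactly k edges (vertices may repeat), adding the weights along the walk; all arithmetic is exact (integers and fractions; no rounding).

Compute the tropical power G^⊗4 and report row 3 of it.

G^⊗2:
  [-16, -20, 1, -13, 0]
  [-11, -∞, 6, -6, -∞]
  [-23, -∞, -13, -14, -23]
  [-13, -13, -13, -6, -11]
  [-22, -15, -5, -8, -13]
G^⊗3:
  [-14, -23, -4, -5, -8]
  [-19, -16, -2, -9, -3]
  [-31, -24, -14, -17, -22]
  [-16, -16, -4, -9, -14]
  [-18, -18, -13, -11, -14]
G^⊗4:
  [-22, -15, -5, -8, -13]
  [-17, -19, -7, -8, -11]
  [-27, -27, -22, -20, -23]
  [-19, -19, -7, -12, -13]
  [-21, -21, -9, -14, -19]
Answer: row 3 of G^⊗4 = [-19, -19, -7, -12, -13]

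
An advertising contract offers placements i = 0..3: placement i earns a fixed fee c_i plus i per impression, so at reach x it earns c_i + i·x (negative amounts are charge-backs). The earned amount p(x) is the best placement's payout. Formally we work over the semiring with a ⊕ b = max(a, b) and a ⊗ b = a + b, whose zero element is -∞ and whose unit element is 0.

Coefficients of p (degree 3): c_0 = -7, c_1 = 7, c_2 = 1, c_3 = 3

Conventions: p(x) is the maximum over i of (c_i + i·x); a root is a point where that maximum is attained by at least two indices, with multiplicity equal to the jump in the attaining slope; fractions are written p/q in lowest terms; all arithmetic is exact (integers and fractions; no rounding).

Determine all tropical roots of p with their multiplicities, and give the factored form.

hull edge (i=0, c=-7) to (i=1, c=7): slope 14, span 1
hull edge (i=1, c=7) to (i=3, c=3): slope -2, span 2
Factored form: p(x) = 3 ⊗ (x ⊕ (-14)) ⊗ (x ⊕ 2) ⊗ (x ⊕ 2)
Answer: roots = -14 (mult 1), 2 (mult 2)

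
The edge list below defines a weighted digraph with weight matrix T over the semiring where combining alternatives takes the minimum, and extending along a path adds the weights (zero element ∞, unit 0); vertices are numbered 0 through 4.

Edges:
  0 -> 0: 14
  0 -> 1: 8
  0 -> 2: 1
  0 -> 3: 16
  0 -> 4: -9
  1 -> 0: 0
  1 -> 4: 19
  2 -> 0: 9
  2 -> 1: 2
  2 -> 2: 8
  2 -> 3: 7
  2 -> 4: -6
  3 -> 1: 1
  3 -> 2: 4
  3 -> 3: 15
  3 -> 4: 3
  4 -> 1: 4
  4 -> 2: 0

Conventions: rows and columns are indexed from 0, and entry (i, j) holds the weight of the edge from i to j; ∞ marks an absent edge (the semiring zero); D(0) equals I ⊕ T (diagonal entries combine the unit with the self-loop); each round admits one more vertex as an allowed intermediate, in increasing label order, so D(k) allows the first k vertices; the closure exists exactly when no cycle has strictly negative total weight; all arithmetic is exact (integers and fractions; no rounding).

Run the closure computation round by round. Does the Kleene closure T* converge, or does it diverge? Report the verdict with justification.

D(0):
  [0, 8, 1, 16, -9]
  [0, 0, ∞, ∞, 19]
  [9, 2, 0, 7, -6]
  [∞, 1, 4, 0, 3]
  [∞, 4, 0, ∞, 0]
D(1):
  [0, 8, 1, 16, -9]
  [0, 0, 1, 16, -9]
  [9, 2, 0, 7, -6]
  [∞, 1, 4, 0, 3]
  [∞, 4, 0, ∞, 0]
Detection: at round 2, diagonal entry (4, 4) turns strictly negative.
Key observation: the cycle 4->1->0->4 has total weight 4 + 0 + (-9), which is strictly negative.
Answer: DIVERGES — negative cycle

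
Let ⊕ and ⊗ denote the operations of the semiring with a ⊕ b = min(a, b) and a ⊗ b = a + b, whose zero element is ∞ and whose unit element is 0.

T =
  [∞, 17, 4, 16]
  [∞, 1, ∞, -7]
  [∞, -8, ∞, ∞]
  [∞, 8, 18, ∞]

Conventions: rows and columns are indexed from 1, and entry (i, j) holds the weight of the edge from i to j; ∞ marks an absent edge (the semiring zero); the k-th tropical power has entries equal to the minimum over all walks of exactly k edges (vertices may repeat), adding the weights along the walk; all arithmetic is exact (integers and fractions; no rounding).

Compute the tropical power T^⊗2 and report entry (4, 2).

T^⊗2:
  [∞, -4, 34, 10]
  [∞, 1, 11, -6]
  [∞, -7, ∞, -15]
  [∞, 9, ∞, 1]
Key observation: the optimum is the walk 4->2->2, with weight 8 + 1 = 9.
Optimal value attained by: walk 4->2->2.
Answer: (T^⊗2)[4][2] = 9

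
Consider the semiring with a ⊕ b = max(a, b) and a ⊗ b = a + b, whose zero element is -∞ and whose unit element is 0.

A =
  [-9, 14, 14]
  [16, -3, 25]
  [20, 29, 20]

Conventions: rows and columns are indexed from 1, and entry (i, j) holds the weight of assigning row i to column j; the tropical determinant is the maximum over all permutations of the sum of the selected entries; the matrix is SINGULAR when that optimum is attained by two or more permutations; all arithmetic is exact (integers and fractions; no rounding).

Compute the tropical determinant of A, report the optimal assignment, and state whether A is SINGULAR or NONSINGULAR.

σ = (1, 2, 3): (-9) + (-3) + 20 = 8
σ = (1, 3, 2): (-9) + 25 + 29 = 45
σ = (2, 1, 3): 14 + 16 + 20 = 50
σ = (2, 3, 1): 14 + 25 + 20 = 59
σ = (3, 1, 2): 14 + 16 + 29 = 59
σ = (3, 2, 1): 14 + (-3) + 20 = 31
Optimal value attained by: σ = (2, 3, 1).
Answer: det⊕(A) = 59; verdict: SINGULAR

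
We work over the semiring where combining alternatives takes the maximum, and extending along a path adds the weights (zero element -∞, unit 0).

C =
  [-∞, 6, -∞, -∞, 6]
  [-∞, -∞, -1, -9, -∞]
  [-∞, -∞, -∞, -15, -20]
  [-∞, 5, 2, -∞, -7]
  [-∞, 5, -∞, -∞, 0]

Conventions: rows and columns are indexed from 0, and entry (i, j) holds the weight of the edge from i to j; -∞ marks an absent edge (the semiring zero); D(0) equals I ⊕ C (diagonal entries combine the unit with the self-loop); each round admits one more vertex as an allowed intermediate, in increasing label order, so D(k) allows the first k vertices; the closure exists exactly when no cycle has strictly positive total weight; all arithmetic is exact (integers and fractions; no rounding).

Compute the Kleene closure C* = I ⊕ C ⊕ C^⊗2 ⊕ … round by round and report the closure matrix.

D(0):
  [0, 6, -∞, -∞, 6]
  [-∞, 0, -1, -9, -∞]
  [-∞, -∞, 0, -15, -20]
  [-∞, 5, 2, 0, -7]
  [-∞, 5, -∞, -∞, 0]
D(1):
  [0, 6, -∞, -∞, 6]
  [-∞, 0, -1, -9, -∞]
  [-∞, -∞, 0, -15, -20]
  [-∞, 5, 2, 0, -7]
  [-∞, 5, -∞, -∞, 0]
D(2):
  [0, 6, 5, -3, 6]
  [-∞, 0, -1, -9, -∞]
  [-∞, -∞, 0, -15, -20]
  [-∞, 5, 4, 0, -7]
  [-∞, 5, 4, -4, 0]
D(3):
  [0, 6, 5, -3, 6]
  [-∞, 0, -1, -9, -21]
  [-∞, -∞, 0, -15, -20]
  [-∞, 5, 4, 0, -7]
  [-∞, 5, 4, -4, 0]
D(4):
  [0, 6, 5, -3, 6]
  [-∞, 0, -1, -9, -16]
  [-∞, -10, 0, -15, -20]
  [-∞, 5, 4, 0, -7]
  [-∞, 5, 4, -4, 0]
D(5):
  [0, 11, 10, 2, 6]
  [-∞, 0, -1, -9, -16]
  [-∞, -10, 0, -15, -20]
  [-∞, 5, 4, 0, -7]
  [-∞, 5, 4, -4, 0]
Answer: C* = [[0, 11, 10, 2, 6], [-∞, 0, -1, -9, -16], [-∞, -10, 0, -15, -20], [-∞, 5, 4, 0, -7], [-∞, 5, 4, -4, 0]]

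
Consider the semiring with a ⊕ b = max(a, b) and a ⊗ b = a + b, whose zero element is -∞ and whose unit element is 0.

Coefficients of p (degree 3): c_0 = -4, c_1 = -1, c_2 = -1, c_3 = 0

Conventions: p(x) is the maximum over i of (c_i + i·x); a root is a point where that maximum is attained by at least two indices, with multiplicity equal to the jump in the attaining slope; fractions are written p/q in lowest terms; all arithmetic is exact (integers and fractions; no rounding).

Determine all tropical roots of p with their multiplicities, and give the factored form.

hull edge (i=0, c=-4) to (i=1, c=-1): slope 3, span 1
hull edge (i=1, c=-1) to (i=3, c=0): slope 1/2, span 2
Factored form: p(x) = 0 ⊗ (x ⊕ (-3)) ⊗ (x ⊕ (-1/2)) ⊗ (x ⊕ (-1/2))
Answer: roots = -3 (mult 1), -1/2 (mult 2)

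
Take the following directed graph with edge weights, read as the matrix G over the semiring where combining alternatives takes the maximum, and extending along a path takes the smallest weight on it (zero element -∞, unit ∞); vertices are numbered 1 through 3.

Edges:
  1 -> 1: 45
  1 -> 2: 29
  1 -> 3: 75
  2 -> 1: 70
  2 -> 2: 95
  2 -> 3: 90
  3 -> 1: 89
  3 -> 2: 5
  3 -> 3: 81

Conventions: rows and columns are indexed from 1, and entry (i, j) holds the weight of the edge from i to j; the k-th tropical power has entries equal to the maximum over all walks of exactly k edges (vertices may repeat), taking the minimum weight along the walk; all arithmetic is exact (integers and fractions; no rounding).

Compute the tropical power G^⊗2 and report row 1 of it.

G^⊗2:
  [75, 29, 75]
  [89, 95, 90]
  [81, 29, 81]
Answer: row 1 of G^⊗2 = [75, 29, 75]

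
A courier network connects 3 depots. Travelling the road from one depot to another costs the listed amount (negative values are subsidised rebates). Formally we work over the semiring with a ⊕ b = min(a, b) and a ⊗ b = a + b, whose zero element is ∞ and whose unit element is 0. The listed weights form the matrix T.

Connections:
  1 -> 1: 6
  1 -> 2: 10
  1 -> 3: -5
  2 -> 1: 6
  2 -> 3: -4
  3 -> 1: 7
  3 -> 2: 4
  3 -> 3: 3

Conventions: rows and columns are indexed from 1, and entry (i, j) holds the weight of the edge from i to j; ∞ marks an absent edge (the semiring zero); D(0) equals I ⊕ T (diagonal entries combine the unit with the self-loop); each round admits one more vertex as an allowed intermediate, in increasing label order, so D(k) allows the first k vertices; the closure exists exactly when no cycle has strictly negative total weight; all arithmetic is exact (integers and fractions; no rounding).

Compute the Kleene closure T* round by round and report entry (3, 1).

D(0):
  [0, 10, -5]
  [6, 0, -4]
  [7, 4, 0]
D(1):
  [0, 10, -5]
  [6, 0, -4]
  [7, 4, 0]
D(2):
  [0, 10, -5]
  [6, 0, -4]
  [7, 4, 0]
D(3):
  [0, -1, -5]
  [3, 0, -4]
  [7, 4, 0]
Answer: T*[3][1] = 7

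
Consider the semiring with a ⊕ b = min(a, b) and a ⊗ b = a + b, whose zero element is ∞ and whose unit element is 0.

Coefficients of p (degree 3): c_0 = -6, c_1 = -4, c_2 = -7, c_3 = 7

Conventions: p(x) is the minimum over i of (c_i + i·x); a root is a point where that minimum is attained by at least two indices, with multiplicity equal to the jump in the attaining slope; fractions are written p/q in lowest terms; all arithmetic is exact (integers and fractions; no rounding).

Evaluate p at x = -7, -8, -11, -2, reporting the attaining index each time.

p(-7) = min(-6+0·(-7)=-6, -4+1·(-7)=-11, -7+2·(-7)=-21, 7+3·(-7)=-14) = -21 (attained by i=2)
p(-8) = min(-6+0·(-8)=-6, -4+1·(-8)=-12, -7+2·(-8)=-23, 7+3·(-8)=-17) = -23 (attained by i=2)
p(-11) = min(-6+0·(-11)=-6, -4+1·(-11)=-15, -7+2·(-11)=-29, 7+3·(-11)=-26) = -29 (attained by i=2)
p(-2) = min(-6+0·(-2)=-6, -4+1·(-2)=-6, -7+2·(-2)=-11, 7+3·(-2)=1) = -11 (attained by i=2)
Answer: p(-7) = -21; p(-8) = -23; p(-11) = -29; p(-2) = -11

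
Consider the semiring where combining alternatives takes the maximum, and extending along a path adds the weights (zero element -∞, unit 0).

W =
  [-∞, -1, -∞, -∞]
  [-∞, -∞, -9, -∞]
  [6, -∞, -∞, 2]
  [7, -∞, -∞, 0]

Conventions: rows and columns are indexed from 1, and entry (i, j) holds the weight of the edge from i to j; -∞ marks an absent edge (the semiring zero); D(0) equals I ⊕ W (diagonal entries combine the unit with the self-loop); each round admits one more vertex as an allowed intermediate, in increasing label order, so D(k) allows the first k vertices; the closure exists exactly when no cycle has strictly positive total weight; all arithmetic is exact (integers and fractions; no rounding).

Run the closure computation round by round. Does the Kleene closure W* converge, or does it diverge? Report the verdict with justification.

D(0):
  [0, -1, -∞, -∞]
  [-∞, 0, -9, -∞]
  [6, -∞, 0, 2]
  [7, -∞, -∞, 0]
D(1):
  [0, -1, -∞, -∞]
  [-∞, 0, -9, -∞]
  [6, 5, 0, 2]
  [7, 6, -∞, 0]
D(2):
  [0, -1, -10, -∞]
  [-∞, 0, -9, -∞]
  [6, 5, 0, 2]
  [7, 6, -3, 0]
D(3):
  [0, -1, -10, -8]
  [-3, 0, -9, -7]
  [6, 5, 0, 2]
  [7, 6, -3, 0]
D(4):
  [0, -1, -10, -8]
  [0, 0, -9, -7]
  [9, 8, 0, 2]
  [7, 6, -3, 0]
Key observation: every diagonal entry stays at the unit through all rounds, so no improving cycle exists.
Answer: CONVERGES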